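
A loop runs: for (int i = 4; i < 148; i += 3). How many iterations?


Loop starts at i = 4, increments by 3, stops when i >= 148.
Number of iterations = ceil((148 - 4) / 3)
= ceil(144 / 3)
= 48


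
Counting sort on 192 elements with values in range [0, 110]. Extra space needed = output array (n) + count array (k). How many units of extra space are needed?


Output array size: 192 (to store sorted result)
Count array size: 111 (one slot per possible value, range 0 to 110)
Total extra space = 192 + 111 = 303


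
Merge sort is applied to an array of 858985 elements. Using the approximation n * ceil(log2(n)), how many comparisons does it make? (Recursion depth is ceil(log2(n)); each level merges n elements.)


Merge sort divides the array into halves recursively.
Number of levels = ceil(log2(858985)) = 20
At each level, approximately n = 858985 comparisons are needed for merging.
Total comparisons ~ n * ceil(log2(n)) = 858985 * 20 = 17179700


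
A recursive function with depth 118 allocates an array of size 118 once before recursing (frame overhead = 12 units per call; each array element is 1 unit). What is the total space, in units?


Array allocation: 118 units (allocated once)
Stack frames: 118 deep * 12 per frame = 1416 units
Total = 118 + 1416 = 1534


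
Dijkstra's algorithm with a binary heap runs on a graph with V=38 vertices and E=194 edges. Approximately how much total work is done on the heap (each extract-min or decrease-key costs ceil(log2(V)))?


Dijkstra with a binary heap: each vertex is extracted once, each edge may relax once.
Each heap operation costs O(log V).
V + E = 38 + 194 = 232
ceil(log2(38)) = 6 (since 2^5 = 32 < 38 <= 64 = 2^6)
Total heap work = (V+E) * ceil(log2(V)) = 232 * 6 = 1392


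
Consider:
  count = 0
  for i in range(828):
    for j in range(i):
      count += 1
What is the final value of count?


For each i, the inner loop runs i times:
  i=0: inner runs 0 times
  i=1: inner runs 1 time
  i=2: inner runs 2 times
  i=3: inner runs 3 times
  i=4: inner runs 4 times
  i=5: inner runs 5 times
  i=6: inner runs 6 times
  i=7: inner runs 7 times
  ...
Total = 0 + 1 + 2 + ... + 827 = 828*(828-1)/2 = 342378


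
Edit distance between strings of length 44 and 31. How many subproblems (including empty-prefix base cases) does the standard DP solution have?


The table includes base cases (empty prefixes).
Rows: (m+1) = 45
Columns: (n+1) = 32
Total = 45 * 32 = 1440


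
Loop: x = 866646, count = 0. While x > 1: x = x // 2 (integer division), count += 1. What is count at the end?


The variable x halves each step:
x = 866646 -> 433323 -> 216661 -> 108330 -> 54165 -> 27082 -> 13541 -> 6770 -> 3385 -> 1692 -> 846 -> 423 -> 211 -> 105 -> 52 -> 26 -> 13 -> 6 -> 3 -> 1
Number of halvings = floor(log2(866646)) = 19


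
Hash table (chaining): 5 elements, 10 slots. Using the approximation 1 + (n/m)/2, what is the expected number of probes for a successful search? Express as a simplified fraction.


Computing expected probes:
alpha = 5/10
= 1 + alpha/2
= 1 + 5/(2*10)
= (2*10 + 5) / (2*10)
= 25/20 = 5/4


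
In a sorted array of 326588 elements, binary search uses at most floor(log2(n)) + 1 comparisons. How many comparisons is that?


Halving sequence: 326588 -> 163294 -> 81647 -> 40823 -> 20411 -> 10205 -> 5102 -> 2551 -> 1275 -> 637 -> 318 -> 159 -> 79 -> 39 -> 19 -> 9 -> 4 -> 2 -> 1
Number of halvings = 18
Max comparisons = 18 + 1 = 19


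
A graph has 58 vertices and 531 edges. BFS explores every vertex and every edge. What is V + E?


A full BFS traversal dequeues each vertex once and examines each edge once.
Vertex visits: 58
Edge visits: 531
V + E = 58 + 531 = 589


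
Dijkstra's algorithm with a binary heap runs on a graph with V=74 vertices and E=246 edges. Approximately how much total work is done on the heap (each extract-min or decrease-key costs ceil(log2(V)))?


Dijkstra with a binary heap: each vertex is extracted once, each edge may relax once.
Each heap operation costs O(log V).
V + E = 74 + 246 = 320
ceil(log2(74)) = 7 (since 2^6 = 64 < 74 <= 128 = 2^7)
Total heap work = (V+E) * ceil(log2(V)) = 320 * 7 = 2240


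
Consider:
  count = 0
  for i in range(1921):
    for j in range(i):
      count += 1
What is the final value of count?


For each i, the inner loop runs i times:
  i=0: inner runs 0 times
  i=1: inner runs 1 time
  i=2: inner runs 2 times
  i=3: inner runs 3 times
  i=4: inner runs 4 times
  i=5: inner runs 5 times
  i=6: inner runs 6 times
  i=7: inner runs 7 times
  ...
Total = 0 + 1 + 2 + ... + 1920 = 1921*(1921-1)/2 = 1844160


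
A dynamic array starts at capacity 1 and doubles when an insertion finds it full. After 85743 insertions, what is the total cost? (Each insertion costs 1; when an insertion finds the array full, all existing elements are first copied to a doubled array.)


Insertion cost: 85743 (one per element)
Resizes occur just before inserting elements 2, 3, 5, 9, ...
Elements copied at each resize: 1 + 2 + 4 + 8 + 16 + 32 + 64 + 128 + 256 + 512 + 1024 + 2048 + 4096 + 8192 + 16384 + 32768 + 65536
Sum of copies = 131071 (geometric series: 2^k - 1)
Total = 85743 + 131071 = 216814


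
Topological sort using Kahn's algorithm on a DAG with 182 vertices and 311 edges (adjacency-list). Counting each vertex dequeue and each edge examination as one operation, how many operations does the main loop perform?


Kahn's algorithm:
  1. Compute in-degrees: O(V + E)
  2. Process queue: each vertex dequeued once (O(V))
     each edge examined once (O(E))
Total = V + E = 182 + 311 = 493


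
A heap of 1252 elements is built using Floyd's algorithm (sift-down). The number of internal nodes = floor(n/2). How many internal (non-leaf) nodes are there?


Leaf nodes occupy roughly half the array.
Sift-down is called for each internal node, starting from the last one.
Internal nodes = floor(n/2) = floor(1252/2) = 626


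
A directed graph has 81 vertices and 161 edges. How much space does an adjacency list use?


Adjacency list: one list head per vertex + one entry per edge
Vertex heads: 81
Edge entries: 161
Total = 81 + 161 = 242


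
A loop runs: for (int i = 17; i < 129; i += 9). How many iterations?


Loop starts at i = 17, increments by 9, stops when i >= 129.
Number of iterations = ceil((129 - 17) / 9)
= ceil(112 / 9)
= 13


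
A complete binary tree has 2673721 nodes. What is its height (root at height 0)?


In a complete binary tree, level k holds nodes 2^k .. 2^(k+1)-1 (1-indexed).
Height = floor(log2(n)) = floor(log2(2673721)) = 21
Check: 2^21 = 2097152 <= 2673721 < 4194304 = 2^22


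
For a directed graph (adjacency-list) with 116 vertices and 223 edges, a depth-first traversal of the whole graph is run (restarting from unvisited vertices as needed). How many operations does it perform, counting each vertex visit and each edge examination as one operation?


A full DFS traversal visits each vertex once and examines each edge once.
V = 116
E = 223
Sum = 116 + 223 = 339


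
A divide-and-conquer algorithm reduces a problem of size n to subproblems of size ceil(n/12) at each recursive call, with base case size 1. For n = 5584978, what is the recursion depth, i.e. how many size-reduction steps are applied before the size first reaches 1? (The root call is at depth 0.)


Each step divides the size by 12 (rounding up); after k steps the size is ceil(n/12^k), which equals 1 exactly when 12^k >= n.
So the depth is the smallest k with 12^k >= 5584978, i.e. ceil(log_12(5584978)).
12^6 = 2985984 < 5584978 <= 35831808 = 12^7
Recursion depth = 7


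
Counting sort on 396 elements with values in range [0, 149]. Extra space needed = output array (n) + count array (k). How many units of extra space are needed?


Output array size: 396 (to store sorted result)
Count array size: 150 (one slot per possible value, range 0 to 149)
Total extra space = 396 + 150 = 546


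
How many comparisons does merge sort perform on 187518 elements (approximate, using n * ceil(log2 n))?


Recursion depth: ceil(log2(187518)) = 18
Each recursion level merges n = 187518 elements
Total = 187518 * 18 = 3375324


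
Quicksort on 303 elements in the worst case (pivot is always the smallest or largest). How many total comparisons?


In the worst case, each partition step picks the worst pivot:
  Partition 1: 302 comparisons (n-1 elements to compare)
  Partition 2: 301 comparisons
  Partition 3: 300 comparisons
  Partition 4: 299 comparisons
  Partition 5: 298 comparisons
  ...
  Last partition: 0 comparisons
Total = (n-1) + (n-2) + ... + 1 + 0 = n*(n-1)/2
= 303*302/2 = 45753


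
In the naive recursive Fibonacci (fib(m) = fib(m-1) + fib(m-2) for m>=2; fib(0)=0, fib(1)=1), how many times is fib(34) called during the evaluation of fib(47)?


Let N(m) = number of times fib(m) is called while evaluating fib(47).
N(47) = 1 (the initial call).
N(46) = 1 (only fib(47) calls it).
For 1 <= m <= 45: fib(m) is called by fib(m+1) and fib(m+2), so
  N(m) = N(m+1) + N(m+2).
fib(0) is called only by fib(2), so N(0) = N(2).
Walk down from m=47:
  N(47)=1, N(46)=1, N(45)=2, N(44)=3, N(43)=5, N(42)=8, N(41)=13, N(40)=21, N(39)=34, N(38)=55, N(37)=89, N(36)=144, N(35)=233, N(34)=377
N(34) = 377


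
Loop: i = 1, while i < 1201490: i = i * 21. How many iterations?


i multiplies by 21 each step:
i = 1 -> 21 -> 441 -> 9261 -> 194481 -> 4084101 (stop)
Iterations = ceil(log_21(1201490)) = 5


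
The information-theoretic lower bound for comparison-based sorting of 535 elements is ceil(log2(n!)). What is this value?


A binary decision tree of height h has at most 2^h leaves and needs at least n! of them, so h >= ceil(log2(n!)).
535! is far too large to multiply out, so use Stirling's series:
  ln(n!) ~ n ln n - n + (1/2) ln(2 pi n) + 1/(12n)  (error below 1/(360 n^3), negligible here)
  ln(535) = 6.2822667
  n ln n = 535 * 6.2822667 = 3361.0127
  (1/2) ln(2 pi * 535) = (1/2) ln(3361.5041) = 4.0601
  1/(12*535) = 0.0002
  ln(535!) ~ 3361.0127 - 535 + 4.0601 + 0.0002 = 2830.0730
Convert to base 2: log2(535!) = 2830.0730 / ln 2 = 2830.0730 / 0.69314718 = 4082.9323
ceil(4082.9323) = 4083


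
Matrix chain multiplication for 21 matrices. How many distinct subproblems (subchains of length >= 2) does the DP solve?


Subproblems are indexed by (i, j) where i < j.
Number of such pairs = n*(n-1)/2
= 21 * 20 / 2
= 210


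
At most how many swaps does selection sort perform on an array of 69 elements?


Each of the 68 passes places one element in its final position.
Pass 1: swap minimum into position 0
Pass 2: swap minimum of remaining into position 1
...
Pass 68: last two elements, one swap
Maximum swaps = 69 - 1 = 68


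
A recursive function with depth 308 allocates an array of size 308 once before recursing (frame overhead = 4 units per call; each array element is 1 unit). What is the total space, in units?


Array allocation: 308 units (allocated once)
Stack frames: 308 deep * 4 per frame = 1232 units
Total = 308 + 1232 = 1540


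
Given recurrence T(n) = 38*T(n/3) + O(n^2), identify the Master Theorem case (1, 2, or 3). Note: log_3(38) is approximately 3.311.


Master Theorem parameters: a=38, b=3, c=2
log_b(a) = 3.311
Compare b^c with a: 3^2 = 9 < 38, so c < log_b(a).
Comparing c=2 vs log_b(a)=3.311:
2 < 3.311 => Case 1
Result: T(n) = O(n^(log_3 38)) ~ O(n^3.311)
Master Theorem case = 1


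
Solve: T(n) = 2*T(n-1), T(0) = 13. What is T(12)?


Unrolling:
T(12) = 2*T(11) = 2^2*T(10) = ... = 2^12*T(0)
= 2^12 * 13
= 4096 * 13 = 53248


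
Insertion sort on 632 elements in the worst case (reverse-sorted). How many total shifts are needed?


In the worst case (reverse-sorted), each element shifts past all previous:
  Element 1: 1 shifts
  Element 2: 2 shifts
  Element 3: 3 shifts
  Element 4: 4 shifts
  Element 5: 5 shifts
  ...
  Element 631: 631 shifts
Total = 1 + 2 + ... + 631
= 632*(632-1)/2 = 199396


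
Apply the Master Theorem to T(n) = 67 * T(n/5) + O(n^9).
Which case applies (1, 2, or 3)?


The Master Theorem: T(n) = a*T(n/b) + O(n^c)
  a = 67, b = 5, c = 9
log_b(a) = log_5(67) ~ 2.613
Compare b^c with a: 5^9 = 1953125 > 67, so c > log_b(a).
Since c > log_b(a), Case 3 applies.
T(n) = O(n^9)
Master Theorem case = 3


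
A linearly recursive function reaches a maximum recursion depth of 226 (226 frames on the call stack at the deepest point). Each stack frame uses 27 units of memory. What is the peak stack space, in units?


Maximum recursion depth = 226 frames
Memory per frame = 27 units
Total stack space = depth * frame_size
= 226 * 27 = 6102


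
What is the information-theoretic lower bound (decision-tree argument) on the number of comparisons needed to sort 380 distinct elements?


A binary decision tree of height h has at most 2^h leaves and needs at least n! of them, so h >= ceil(log2(n!)).
380! is far too large to multiply out, so use Stirling's series:
  ln(n!) ~ n ln n - n + (1/2) ln(2 pi n) + 1/(12n)  (error below 1/(360 n^3), negligible here)
  ln(380) = 5.9401713
  n ln n = 380 * 5.9401713 = 2257.2651
  (1/2) ln(2 pi * 380) = (1/2) ln(2387.6104) = 3.8890
  1/(12*380) = 0.0002
  ln(380!) ~ 2257.2651 - 380 + 3.8890 + 0.0002 = 1881.1543
Convert to base 2: log2(380!) = 1881.1543 / ln 2 = 1881.1543 / 0.69314718 = 2713.9320
ceil(2713.9320) = 2714


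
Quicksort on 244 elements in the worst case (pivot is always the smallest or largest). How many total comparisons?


In the worst case, each partition step picks the worst pivot:
  Partition 1: 243 comparisons (n-1 elements to compare)
  Partition 2: 242 comparisons
  Partition 3: 241 comparisons
  Partition 4: 240 comparisons
  Partition 5: 239 comparisons
  ...
  Last partition: 0 comparisons
Total = (n-1) + (n-2) + ... + 1 + 0 = n*(n-1)/2
= 244*243/2 = 29646


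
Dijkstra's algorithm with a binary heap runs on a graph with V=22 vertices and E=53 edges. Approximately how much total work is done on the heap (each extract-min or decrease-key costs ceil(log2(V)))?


Dijkstra with a binary heap: each vertex is extracted once, each edge may relax once.
Each heap operation costs O(log V).
V + E = 22 + 53 = 75
ceil(log2(22)) = 5 (since 2^4 = 16 < 22 <= 32 = 2^5)
Total heap work = (V+E) * ceil(log2(V)) = 75 * 5 = 375


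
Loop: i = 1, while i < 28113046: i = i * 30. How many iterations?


i multiplies by 30 each step:
i = 1 -> 30 -> 900 -> 27000 -> 810000 -> 24300000 -> 729000000 (stop)
Iterations = ceil(log_30(28113046)) = 6


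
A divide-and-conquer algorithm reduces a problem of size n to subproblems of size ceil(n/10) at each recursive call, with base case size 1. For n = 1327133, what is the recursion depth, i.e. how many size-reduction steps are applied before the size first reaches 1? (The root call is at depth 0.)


Each step divides the size by 10 (rounding up); after k steps the size is ceil(n/10^k), which equals 1 exactly when 10^k >= n.
So the depth is the smallest k with 10^k >= 1327133, i.e. ceil(log_10(1327133)).
10^6 = 1000000 < 1327133 <= 10000000 = 10^7
Recursion depth = 7


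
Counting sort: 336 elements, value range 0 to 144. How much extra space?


n = 336 (output array)
k = 145 (count array for 145 distinct values)
Extra space = 336 + 145 = 481


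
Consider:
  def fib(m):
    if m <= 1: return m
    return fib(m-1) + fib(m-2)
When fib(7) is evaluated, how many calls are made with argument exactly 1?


Let N(m) = number of times fib(m) is called while evaluating fib(7).
N(7) = 1 (the initial call).
N(6) = 1 (only fib(7) calls it).
For 1 <= m <= 5: fib(m) is called by fib(m+1) and fib(m+2), so
  N(m) = N(m+1) + N(m+2).
fib(0) is called only by fib(2), so N(0) = N(2).
Walk down from m=7:
  N(7)=1, N(6)=1, N(5)=2, N(4)=3, N(3)=5, N(2)=8, N(1)=13
N(1) = 13


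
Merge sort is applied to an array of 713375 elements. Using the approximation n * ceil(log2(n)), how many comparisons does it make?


Merge sort divides the array into halves recursively.
Number of levels = ceil(log2(713375)) = 20
At each level, approximately n = 713375 comparisons are needed for merging.
Total comparisons ~ n * ceil(log2(n)) = 713375 * 20 = 14267500


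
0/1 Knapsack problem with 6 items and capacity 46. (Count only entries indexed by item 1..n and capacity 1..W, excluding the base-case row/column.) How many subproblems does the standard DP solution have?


The DP table is indexed by (item, capacity).
Rows: 6 items
Columns: 46 capacity values (1 to W)
Total subproblems = 6 * 46 = 276


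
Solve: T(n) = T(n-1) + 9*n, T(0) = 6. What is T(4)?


Expanding the recurrence:
T(4) = T(3) + 9*4
       = T(2) + 9*3 + 9*4
       ...
       = T(0) + 9*(1 + 2 + ... + 4)
       = 6 + 9 * 4*5/2
       = 6 + 9 * 10
       = 6 + 90 = 96


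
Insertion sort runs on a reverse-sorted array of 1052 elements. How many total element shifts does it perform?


Sum of shifts = 1 + 2 + 3 + ... + 1051
= 1052 * 1051 / 2
= 1105652 / 2
= 552826


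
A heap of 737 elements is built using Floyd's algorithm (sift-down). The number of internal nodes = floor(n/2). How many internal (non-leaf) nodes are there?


Leaf nodes occupy roughly half the array.
Sift-down is called for each internal node, starting from the last one.
Internal nodes = floor(n/2) = floor(737/2) = 368


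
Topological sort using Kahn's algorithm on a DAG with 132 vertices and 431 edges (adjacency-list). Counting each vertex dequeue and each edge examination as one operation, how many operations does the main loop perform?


Kahn's algorithm:
  1. Compute in-degrees: O(V + E)
  2. Process queue: each vertex dequeued once (O(V))
     each edge examined once (O(E))
Total = V + E = 132 + 431 = 563


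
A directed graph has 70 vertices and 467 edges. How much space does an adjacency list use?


Adjacency list: one list head per vertex + one entry per edge
Vertex heads: 70
Edge entries: 467
Total = 70 + 467 = 537


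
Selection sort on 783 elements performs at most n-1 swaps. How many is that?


Each of the 782 passes places one element in its final position.
Pass 1: swap minimum into position 0
Pass 2: swap minimum of remaining into position 1
...
Pass 782: last two elements, one swap
Maximum swaps = 783 - 1 = 782


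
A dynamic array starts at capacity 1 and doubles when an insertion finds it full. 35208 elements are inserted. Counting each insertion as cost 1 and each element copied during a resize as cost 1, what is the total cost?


n = 35208
Insertion costs: 35208
Resizes copy 1, 2, 4, ... up to the largest power of 2 that is <= n-1 = 35207, i.e. 32768.
Copy costs = 1 + 2 + 4 + 8 + 16 + 32 + 64 + 128 + 256 + 512 + 1024 + 2048 + 4096 + 8192 + 16384 + 32768 = 65535
Total = 35208 + 65535 = 100743


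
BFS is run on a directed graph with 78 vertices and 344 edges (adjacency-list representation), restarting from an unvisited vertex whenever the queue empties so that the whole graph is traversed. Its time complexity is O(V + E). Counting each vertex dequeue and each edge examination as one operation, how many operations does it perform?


A full BFS traversal dequeues each vertex exactly once and examines each directed edge exactly once.
V = 78 (vertex processing cost)
E = 344 (edge examination cost)
Total operations proportional to V + E = 78 + 344 = 422


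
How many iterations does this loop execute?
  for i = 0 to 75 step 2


The loop variable i takes values starting at 0 and increments by 2 each iteration.
Sequence: i = 0, 2, 4, 6, 8, 10, 12, 14, 16, ...
The upper bound 75 is inclusive, so the count is floor((last - first) / step) + 1:
floor((75 - 0) / 2) + 1 = floor(75/2) + 1 = 37 + 1 = 38


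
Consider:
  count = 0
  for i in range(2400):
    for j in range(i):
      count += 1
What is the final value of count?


For each i, the inner loop runs i times:
  i=0: inner runs 0 times
  i=1: inner runs 1 time
  i=2: inner runs 2 times
  i=3: inner runs 3 times
  i=4: inner runs 4 times
  i=5: inner runs 5 times
  i=6: inner runs 6 times
  i=7: inner runs 7 times
  ...
Total = 0 + 1 + 2 + ... + 2399 = 2400*(2400-1)/2 = 2878800


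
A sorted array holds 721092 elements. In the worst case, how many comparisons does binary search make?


Halving sequence: 721092 -> 360546 -> 180273 -> 90136 -> 45068 -> 22534 -> 11267 -> 5633 -> 2816 -> 1408 -> 704 -> 352 -> 176 -> 88 -> 44 -> 22 -> 11 -> 5 -> 2 -> 1
Number of halvings = 19
Max comparisons = 19 + 1 = 20


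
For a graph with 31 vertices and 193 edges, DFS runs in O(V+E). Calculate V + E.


A full DFS traversal visits each vertex once and examines each edge once.
V = 31
E = 193
Sum = 31 + 193 = 224


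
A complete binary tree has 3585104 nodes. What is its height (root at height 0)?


In a complete binary tree, level k holds nodes 2^k .. 2^(k+1)-1 (1-indexed).
Height = floor(log2(n)) = floor(log2(3585104)) = 21
Check: 2^21 = 2097152 <= 3585104 < 4194304 = 2^22


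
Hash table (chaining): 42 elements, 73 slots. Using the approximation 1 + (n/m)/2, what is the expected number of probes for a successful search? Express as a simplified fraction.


Computing expected probes:
alpha = 42/73
= 1 + alpha/2
= 1 + 42/(2*73)
= (2*73 + 42) / (2*73)
= 188/146 = 94/73


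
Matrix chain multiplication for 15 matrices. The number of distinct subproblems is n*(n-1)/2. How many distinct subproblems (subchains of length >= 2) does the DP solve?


Subproblems are indexed by (i, j) where i < j.
Number of such pairs = n*(n-1)/2
= 15 * 14 / 2
= 105


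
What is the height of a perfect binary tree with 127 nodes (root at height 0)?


A perfect binary tree with 127 nodes:
  127 = 2^7 - 1
  Levels: 0, 1, ..., 6
  Height = 6


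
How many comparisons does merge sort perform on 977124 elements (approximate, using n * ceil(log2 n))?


Recursion depth: ceil(log2(977124)) = 20
Each recursion level merges n = 977124 elements
Total = 977124 * 20 = 19542480


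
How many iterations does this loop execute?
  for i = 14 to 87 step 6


The loop variable i takes values starting at 14 and increments by 6 each iteration.
Sequence: i = 14, 20, 26, 32, 38, 44, 50, 56, 62, ...
The upper bound 87 is inclusive, so the count is floor((last - first) / step) + 1:
floor((87 - 14) / 6) + 1 = floor(73/6) + 1 = 12 + 1 = 13


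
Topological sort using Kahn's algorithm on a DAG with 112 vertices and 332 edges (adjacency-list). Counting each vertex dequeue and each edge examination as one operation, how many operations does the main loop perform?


Kahn's algorithm:
  1. Compute in-degrees: O(V + E)
  2. Process queue: each vertex dequeued once (O(V))
     each edge examined once (O(E))
Total = V + E = 112 + 332 = 444


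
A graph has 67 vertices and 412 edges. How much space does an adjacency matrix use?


Adjacency matrix: V x V grid of entries
Space = V^2 = 67^2 = 67 * 67 = 4489


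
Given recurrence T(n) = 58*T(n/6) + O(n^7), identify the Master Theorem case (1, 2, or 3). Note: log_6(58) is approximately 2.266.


Master Theorem parameters: a=58, b=6, c=7
log_b(a) = 2.266
Compare b^c with a: 6^7 = 279936 > 58, so c > log_b(a).
Comparing c=7 vs log_b(a)=2.266:
7 > 2.266 => Case 3
Result: T(n) = O(n^7)
Master Theorem case = 3


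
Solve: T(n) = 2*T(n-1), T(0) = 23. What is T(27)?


Unrolling:
T(27) = 2*T(26) = 2^2*T(25) = ... = 2^27*T(0)
= 2^27 * 23
= 134217728 * 23 = 3087007744


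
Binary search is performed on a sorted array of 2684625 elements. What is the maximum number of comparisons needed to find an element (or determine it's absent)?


Binary search halves the search space each comparison:
  Step 1: search space = 2684625 -> 1342312
  Step 2: search space = 1342312 -> 671156
  Step 3: search space = 671156 -> 335578
  Step 4: search space = 335578 -> 167789
  Step 5: search space = 167789 -> 83894
  Step 6: search space = 83894 -> 41947
  Step 7: search space = 41947 -> 20973
  Step 8: search space = 20973 -> 10486
  Step 9: search space = 10486 -> 5243
  Step 10: search space = 5243 -> 2621
  Step 11: search space = 2621 -> 1310
  Step 12: search space = 1310 -> 655
  Step 13: search space = 655 -> 327
  Step 14: search space = 327 -> 163
  Step 15: search space = 163 -> 81
  Step 16: search space = 81 -> 40
  Step 17: search space = 40 -> 20
  Step 18: search space = 20 -> 10
  Step 19: search space = 10 -> 5
  Step 20: search space = 5 -> 2
  Step 21: search space = 2 -> 1
  Step 22: search space = 1 (final check)
Maximum comparisons = floor(log2(2684625)) + 1 = 21 + 1 = 22


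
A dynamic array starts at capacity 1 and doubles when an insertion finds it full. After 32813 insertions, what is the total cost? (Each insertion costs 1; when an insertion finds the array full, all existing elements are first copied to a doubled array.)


Insertion cost: 32813 (one per element)
Resizes occur just before inserting elements 2, 3, 5, 9, ...
Elements copied at each resize: 1 + 2 + 4 + 8 + 16 + 32 + 64 + 128 + 256 + 512 + 1024 + 2048 + 4096 + 8192 + 16384 + 32768
Sum of copies = 65535 (geometric series: 2^k - 1)
Total = 32813 + 65535 = 98348


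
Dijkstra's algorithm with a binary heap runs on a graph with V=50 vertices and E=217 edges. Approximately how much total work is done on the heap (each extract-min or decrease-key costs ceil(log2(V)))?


Dijkstra with a binary heap: each vertex is extracted once, each edge may relax once.
Each heap operation costs O(log V).
V + E = 50 + 217 = 267
ceil(log2(50)) = 6 (since 2^5 = 32 < 50 <= 64 = 2^6)
Total heap work = (V+E) * ceil(log2(V)) = 267 * 6 = 1602


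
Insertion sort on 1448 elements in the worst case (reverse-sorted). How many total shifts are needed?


In the worst case (reverse-sorted), each element shifts past all previous:
  Element 1: 1 shifts
  Element 2: 2 shifts
  Element 3: 3 shifts
  Element 4: 4 shifts
  Element 5: 5 shifts
  ...
  Element 1447: 1447 shifts
Total = 1 + 2 + ... + 1447
= 1448*(1448-1)/2 = 1047628


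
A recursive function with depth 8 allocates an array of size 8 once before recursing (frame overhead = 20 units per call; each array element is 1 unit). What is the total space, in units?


Array allocation: 8 units (allocated once)
Stack frames: 8 deep * 20 per frame = 160 units
Total = 8 + 160 = 168


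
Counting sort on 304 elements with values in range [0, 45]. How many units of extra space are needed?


Output array size: 304 (to store sorted result)
Count array size: 46 (one slot per possible value, range 0 to 45)
Total extra space = 304 + 46 = 350


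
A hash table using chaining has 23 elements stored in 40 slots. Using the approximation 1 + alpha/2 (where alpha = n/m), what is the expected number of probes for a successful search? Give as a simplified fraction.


Load factor alpha = n/m = 23/40
Expected probes = 1 + alpha/2 = 1 + 23/(2*40)
= 1 + 23/80
= 80/80 + 23/80
= 103/80


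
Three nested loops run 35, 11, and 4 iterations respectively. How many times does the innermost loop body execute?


Loop 1 (outermost): 35 iterations
Loop 2 (middle): 11 iterations per outer
Loop 3 (innermost): 4 iterations per middle
Total = 35 * 11 * 4 = 1540


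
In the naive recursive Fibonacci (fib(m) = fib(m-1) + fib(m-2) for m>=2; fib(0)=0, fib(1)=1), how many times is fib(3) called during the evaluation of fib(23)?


Let N(m) = number of times fib(m) is called while evaluating fib(23).
N(23) = 1 (the initial call).
N(22) = 1 (only fib(23) calls it).
For 1 <= m <= 21: fib(m) is called by fib(m+1) and fib(m+2), so
  N(m) = N(m+1) + N(m+2).
fib(0) is called only by fib(2), so N(0) = N(2).
Walk down from m=23:
  N(23)=1, N(22)=1, N(21)=2, N(20)=3, N(19)=5, N(18)=8, N(17)=13, N(16)=21, N(15)=34, N(14)=55, N(13)=89, N(12)=144, N(11)=233, N(10)=377, N(9)=610, N(8)=987, N(7)=1597, N(6)=2584, N(5)=4181, N(4)=6765, N(3)=10946
N(3) = 10946


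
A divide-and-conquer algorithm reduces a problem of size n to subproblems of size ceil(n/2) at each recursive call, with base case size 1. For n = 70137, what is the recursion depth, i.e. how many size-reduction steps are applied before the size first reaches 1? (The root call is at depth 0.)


Each step divides the size by 2 (rounding up); after k steps the size is ceil(n/2^k), which equals 1 exactly when 2^k >= n.
So the depth is the smallest k with 2^k >= 70137, i.e. ceil(log_2(70137)).
2^16 = 65536 < 70137 <= 131072 = 2^17
Recursion depth = 17


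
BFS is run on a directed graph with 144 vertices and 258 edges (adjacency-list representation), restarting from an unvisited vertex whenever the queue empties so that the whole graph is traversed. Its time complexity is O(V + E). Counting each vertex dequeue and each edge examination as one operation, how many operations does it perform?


A full BFS traversal dequeues each vertex exactly once and examines each directed edge exactly once.
V = 144 (vertex processing cost)
E = 258 (edge examination cost)
Total operations proportional to V + E = 144 + 258 = 402


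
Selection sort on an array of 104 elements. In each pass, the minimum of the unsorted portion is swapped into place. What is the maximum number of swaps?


Selection sort performs one swap per pass:
  Pass 1: find min in positions 0 to 103, swap with position 0
  Pass 2: find min in positions 1 to 103, swap with position 1
  Pass 3: find min in positions 2 to 103, swap with position 2
  Pass 4: find min in positions 3 to 103, swap with position 3
  Pass 5: find min in positions 4 to 103, swap with position 4
  ... (98 more passes)
Total passes (and swaps) = n - 1 = 104 - 1 = 103


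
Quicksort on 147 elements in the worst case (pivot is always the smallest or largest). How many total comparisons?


In the worst case, each partition step picks the worst pivot:
  Partition 1: 146 comparisons (n-1 elements to compare)
  Partition 2: 145 comparisons
  Partition 3: 144 comparisons
  Partition 4: 143 comparisons
  Partition 5: 142 comparisons
  ...
  Last partition: 0 comparisons
Total = (n-1) + (n-2) + ... + 1 + 0 = n*(n-1)/2
= 147*146/2 = 10731


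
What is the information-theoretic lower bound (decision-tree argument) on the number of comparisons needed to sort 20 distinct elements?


A binary decision tree of height h has at most 2^h leaves and needs at least n! of them, so h >= ceil(log2(n!)).
Compute 20! as a running product:
  x2 = 2, x3 = 6, x4 = 24, x5 = 120
  x6 = 720, x7 = 5040, x8 = 40320, x9 = 362880
  x10 = 3628800, x11 = 39916800, x12 = 479001600, x13 = 6227020800
  x14 = 87178291200, x15 = 1307674368000, x16 = 20922789888000, x17 = 355687428096000
  x18 = 6402373705728000, x19 = 121645100408832000, x20 = 2432902008176640000
20! = 2432902008176640000
Bracket between powers of 2:
  2^61 = 2305843009213693952 < 2432902008176640000 <= 4611686018427387904 = 2^62
So ceil(log2(20!)) = 62


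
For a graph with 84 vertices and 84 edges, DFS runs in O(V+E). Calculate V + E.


A full DFS traversal visits each vertex once and examines each edge once.
V = 84
E = 84
Sum = 84 + 84 = 168


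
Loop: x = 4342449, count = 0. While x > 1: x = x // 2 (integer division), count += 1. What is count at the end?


The variable x halves each step:
x = 4342449 -> 2171224 -> 1085612 -> 542806 -> 271403 -> 135701 -> 67850 -> 33925 -> 16962 -> 8481 -> 4240 -> 2120 -> 1060 -> 530 -> 265 -> 132 -> 66 -> 33 -> 16 -> 8 -> 4 -> 2 -> 1
Number of halvings = floor(log2(4342449)) = 22


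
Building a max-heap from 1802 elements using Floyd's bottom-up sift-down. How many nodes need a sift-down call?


In a heap of 1802 elements (0-indexed array):
  Last element index: 1801
  Parent of last element: floor((1801 - 1) / 2) = 900
  Internal nodes: indices 0 to 900
  Count = floor(1802/2) = 901


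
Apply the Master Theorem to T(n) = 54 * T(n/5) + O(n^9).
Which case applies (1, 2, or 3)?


The Master Theorem: T(n) = a*T(n/b) + O(n^c)
  a = 54, b = 5, c = 9
log_b(a) = log_5(54) ~ 2.478
Compare b^c with a: 5^9 = 1953125 > 54, so c > log_b(a).
Since c > log_b(a), Case 3 applies.
T(n) = O(n^9)
Master Theorem case = 3


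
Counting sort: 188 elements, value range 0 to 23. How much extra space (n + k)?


n = 188 (output array)
k = 24 (count array for 24 distinct values)
Extra space = 188 + 24 = 212


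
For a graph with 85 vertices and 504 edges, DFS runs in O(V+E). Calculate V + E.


A full DFS traversal visits each vertex once and examines each edge once.
V = 85
E = 504
Sum = 85 + 504 = 589


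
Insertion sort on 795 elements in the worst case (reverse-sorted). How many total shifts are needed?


In the worst case (reverse-sorted), each element shifts past all previous:
  Element 1: 1 shifts
  Element 2: 2 shifts
  Element 3: 3 shifts
  Element 4: 4 shifts
  Element 5: 5 shifts
  ...
  Element 794: 794 shifts
Total = 1 + 2 + ... + 794
= 795*(795-1)/2 = 315615


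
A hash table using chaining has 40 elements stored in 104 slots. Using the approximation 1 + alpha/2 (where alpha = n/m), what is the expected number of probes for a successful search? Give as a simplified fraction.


Load factor alpha = n/m = 40/104
Expected probes = 1 + alpha/2 = 1 + 40/(2*104)
= 1 + 40/208
= 208/208 + 40/208
= 248/208
Simplify: 31/26


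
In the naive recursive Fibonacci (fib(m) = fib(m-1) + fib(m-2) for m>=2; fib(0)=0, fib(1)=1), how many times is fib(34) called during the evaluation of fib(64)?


Let N(m) = number of times fib(m) is called while evaluating fib(64).
N(64) = 1 (the initial call).
N(63) = 1 (only fib(64) calls it).
For 1 <= m <= 62: fib(m) is called by fib(m+1) and fib(m+2), so
  N(m) = N(m+1) + N(m+2).
fib(0) is called only by fib(2), so N(0) = N(2).
Walk down from m=64:
  N(64)=1, N(63)=1, N(62)=2, N(61)=3, N(60)=5, N(59)=8, N(58)=13, N(57)=21, N(56)=34, N(55)=55, N(54)=89, N(53)=144, N(52)=233, N(51)=377, N(50)=610, N(49)=987, N(48)=1597, N(47)=2584, N(46)=4181, N(45)=6765, N(44)=10946, N(43)=17711, N(42)=28657, N(41)=46368, N(40)=75025, N(39)=121393, N(38)=196418, N(37)=317811, N(36)=514229, N(35)=832040, N(34)=1346269
N(34) = 1346269


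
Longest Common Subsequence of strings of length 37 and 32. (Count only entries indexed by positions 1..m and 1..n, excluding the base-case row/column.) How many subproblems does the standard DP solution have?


DP table indexed by positions in both strings.
First string: 37 positions
Second string: 32 positions
Total = 37 * 32 = 1184


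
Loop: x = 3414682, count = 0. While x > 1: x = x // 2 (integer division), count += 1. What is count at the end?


The variable x halves each step:
x = 3414682 -> 1707341 -> 853670 -> 426835 -> 213417 -> 106708 -> 53354 -> 26677 -> 13338 -> 6669 -> 3334 -> 1667 -> 833 -> 416 -> 208 -> 104 -> 52 -> 26 -> 13 -> 6 -> 3 -> 1
Number of halvings = floor(log2(3414682)) = 21


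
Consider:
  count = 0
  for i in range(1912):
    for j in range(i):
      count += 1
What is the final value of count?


For each i, the inner loop runs i times:
  i=0: inner runs 0 times
  i=1: inner runs 1 time
  i=2: inner runs 2 times
  i=3: inner runs 3 times
  i=4: inner runs 4 times
  i=5: inner runs 5 times
  i=6: inner runs 6 times
  i=7: inner runs 7 times
  ...
Total = 0 + 1 + 2 + ... + 1911 = 1912*(1912-1)/2 = 1826916


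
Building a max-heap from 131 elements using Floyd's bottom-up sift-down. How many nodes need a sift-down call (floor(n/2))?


In a heap of 131 elements (0-indexed array):
  Last element index: 130
  Parent of last element: floor((130 - 1) / 2) = 64
  Internal nodes: indices 0 to 64
  Count = floor(131/2) = 65


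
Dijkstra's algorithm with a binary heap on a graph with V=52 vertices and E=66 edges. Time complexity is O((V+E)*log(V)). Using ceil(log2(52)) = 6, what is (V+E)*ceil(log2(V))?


Dijkstra with a binary heap: each vertex is extracted once, each edge may relax once.
Each heap operation costs O(log V).
V + E = 52 + 66 = 118
ceil(log2(52)) = 6 (since 2^5 = 32 < 52 <= 64 = 2^6)
Total heap work = (V+E) * ceil(log2(V)) = 118 * 6 = 708


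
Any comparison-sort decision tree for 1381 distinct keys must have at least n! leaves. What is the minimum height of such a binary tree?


A binary decision tree of height h has at most 2^h leaves and needs at least n! of them, so h >= ceil(log2(n!)).
1381! is far too large to multiply out, so use Stirling's series:
  ln(n!) ~ n ln n - n + (1/2) ln(2 pi n) + 1/(12n)  (error below 1/(360 n^3), negligible here)
  ln(1381) = 7.2305632
  n ln n = 1381 * 7.2305632 = 9985.4078
  (1/2) ln(2 pi * 1381) = (1/2) ln(8677.0789) = 4.5342
  1/(12*1381) = 0.0001
  ln(1381!) ~ 9985.4078 - 1381 + 4.5342 + 0.0001 = 8608.9421
Convert to base 2: log2(1381!) = 8608.9421 / ln 2 = 8608.9421 / 0.69314718 = 12420.0781
ceil(12420.0781) = 12421


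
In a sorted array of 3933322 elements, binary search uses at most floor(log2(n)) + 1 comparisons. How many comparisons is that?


Halving sequence: 3933322 -> 1966661 -> 983330 -> 491665 -> 245832 -> 122916 -> 61458 -> 30729 -> 15364 -> 7682 -> 3841 -> 1920 -> 960 -> 480 -> 240 -> 120 -> 60 -> 30 -> 15 -> 7 -> 3 -> 1
Number of halvings = 21
Max comparisons = 21 + 1 = 22


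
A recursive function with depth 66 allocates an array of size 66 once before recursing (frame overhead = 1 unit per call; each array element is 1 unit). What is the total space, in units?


Array allocation: 66 units (allocated once)
Stack frames: 66 deep * 1 per frame = 66 units
Total = 66 + 66 = 132


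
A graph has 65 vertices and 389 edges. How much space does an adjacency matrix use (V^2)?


Adjacency matrix: V x V grid of entries
Space = V^2 = 65^2 = 65 * 65 = 4225


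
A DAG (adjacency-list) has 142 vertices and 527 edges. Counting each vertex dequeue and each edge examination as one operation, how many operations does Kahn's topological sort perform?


V = 142 (vertex processing)
E = 527 (edge processing)
V + E = 142 + 527 = 669


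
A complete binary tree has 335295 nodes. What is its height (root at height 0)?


In a complete binary tree, level k holds nodes 2^k .. 2^(k+1)-1 (1-indexed).
Height = floor(log2(n)) = floor(log2(335295)) = 18
Check: 2^18 = 262144 <= 335295 < 524288 = 2^19


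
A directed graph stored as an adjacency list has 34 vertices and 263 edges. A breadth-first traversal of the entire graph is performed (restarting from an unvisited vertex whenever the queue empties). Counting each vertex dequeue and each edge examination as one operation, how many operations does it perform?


A full BFS traversal dequeues each vertex once and examines each edge once.
Vertex visits: 34
Edge visits: 263
V + E = 34 + 263 = 297


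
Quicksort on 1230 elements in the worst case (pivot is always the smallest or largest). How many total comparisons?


In the worst case, each partition step picks the worst pivot:
  Partition 1: 1229 comparisons (n-1 elements to compare)
  Partition 2: 1228 comparisons
  Partition 3: 1227 comparisons
  Partition 4: 1226 comparisons
  Partition 5: 1225 comparisons
  ...
  Last partition: 0 comparisons
Total = (n-1) + (n-2) + ... + 1 + 0 = n*(n-1)/2
= 1230*1229/2 = 755835


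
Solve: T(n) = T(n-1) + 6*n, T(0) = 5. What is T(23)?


Expanding the recurrence:
T(23) = T(22) + 6*23
       = T(21) + 6*22 + 6*23
       ...
       = T(0) + 6*(1 + 2 + ... + 23)
       = 5 + 6 * 23*24/2
       = 5 + 6 * 276
       = 5 + 1656 = 1661


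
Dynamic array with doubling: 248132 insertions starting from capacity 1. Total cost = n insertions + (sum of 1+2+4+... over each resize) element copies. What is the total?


n = 248132
Insertion costs: 248132
Resizes copy 1, 2, 4, ... up to the largest power of 2 that is <= n-1 = 248131, i.e. 131072.
Copy costs = 1 + 2 + 4 + 8 + 16 + 32 + 64 + 128 + 256 + 512 + 1024 + 2048 + 4096 + 8192 + 16384 + 32768 + 65536 + 131072 = 262143
Total = 248132 + 262143 = 510275


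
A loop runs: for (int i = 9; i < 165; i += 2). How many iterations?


Loop starts at i = 9, increments by 2, stops when i >= 165.
Number of iterations = ceil((165 - 9) / 2)
= ceil(156 / 2)
= 78


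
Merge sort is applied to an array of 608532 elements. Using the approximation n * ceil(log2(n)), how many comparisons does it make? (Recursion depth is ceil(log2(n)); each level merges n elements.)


Merge sort divides the array into halves recursively.
Number of levels = ceil(log2(608532)) = 20
At each level, approximately n = 608532 comparisons are needed for merging.
Total comparisons ~ n * ceil(log2(n)) = 608532 * 20 = 12170640
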